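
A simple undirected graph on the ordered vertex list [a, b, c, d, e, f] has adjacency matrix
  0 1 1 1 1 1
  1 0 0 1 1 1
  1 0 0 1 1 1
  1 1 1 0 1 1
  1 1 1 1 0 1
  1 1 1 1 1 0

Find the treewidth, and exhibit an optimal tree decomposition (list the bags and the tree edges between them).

Treewidth 4.
One such decomposition:
Bags: B1 = {a, c, d, e, f}  B2 = {a, b, d, e, f}
Tree: B1–B2

Every bag has size at most 5, so the width is 5 − 1 = 4 and tw(G) ≤ 4. Conversely, {a, c, d, e, f} is a clique of size 5, and the vertices of any clique must share a bag in every tree decomposition; so some bag has ≥ 5 vertices and tw(G) ≥ 4. The upper and lower bounds meet at 4, so that is the treewidth.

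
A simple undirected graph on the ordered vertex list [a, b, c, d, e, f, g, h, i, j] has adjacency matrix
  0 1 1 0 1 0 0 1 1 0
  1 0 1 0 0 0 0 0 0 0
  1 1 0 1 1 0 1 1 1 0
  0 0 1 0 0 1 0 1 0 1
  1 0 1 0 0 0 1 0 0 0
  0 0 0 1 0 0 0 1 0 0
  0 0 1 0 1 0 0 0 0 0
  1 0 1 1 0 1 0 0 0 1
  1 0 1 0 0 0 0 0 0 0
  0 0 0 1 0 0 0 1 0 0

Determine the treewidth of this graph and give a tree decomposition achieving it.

Treewidth 2.
One such decomposition:
Bags: B1 = {a, c, h}  B2 = {a, c, i}  B3 = {a, c, e}  B4 = {c, d, h}  B5 = {c, e, g}  B6 = {d, f, h}  B7 = {d, h, j}  B8 = {a, b, c}
Tree: B1–B2, B1–B3, B1–B4, B3–B5, B4–B6, B6–B7, B1–B8

Every bag has size at most 3, so the width is 3 − 1 = 2 and tw(G) ≤ 2. On the other hand G contains the 3-clique {d, h, j}. A clique must lie in a single bag of any decomposition, so no decomposition can have width below 2. Combining the bounds, tw(G) = 2.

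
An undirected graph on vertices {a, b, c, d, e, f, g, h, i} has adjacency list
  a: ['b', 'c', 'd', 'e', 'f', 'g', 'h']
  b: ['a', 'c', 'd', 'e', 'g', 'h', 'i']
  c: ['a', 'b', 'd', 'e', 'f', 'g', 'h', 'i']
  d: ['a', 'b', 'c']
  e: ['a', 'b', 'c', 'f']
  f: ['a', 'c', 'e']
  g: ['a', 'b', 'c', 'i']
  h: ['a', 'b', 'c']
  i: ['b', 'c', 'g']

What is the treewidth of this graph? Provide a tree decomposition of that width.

Every bag has size at most 4, so the width is 4 − 1 = 3 and tw(G) ≤ 3. Conversely, {a, c, e, f} is a clique of size 4, and the vertices of any clique must share a bag in every tree decomposition; so some bag has ≥ 4 vertices and tw(G) ≥ 3. The upper and lower bounds meet at 3, so that is the treewidth.

Treewidth 3.
Bags: B1 = {a, b, c, h}  B2 = {a, b, c, e}  B3 = {a, b, c, d}  B4 = {a, c, e, f}  B5 = {a, b, c, g}  B6 = {b, c, g, i}
Tree: B1–B2, B2–B3, B2–B4, B3–B5, B5–B6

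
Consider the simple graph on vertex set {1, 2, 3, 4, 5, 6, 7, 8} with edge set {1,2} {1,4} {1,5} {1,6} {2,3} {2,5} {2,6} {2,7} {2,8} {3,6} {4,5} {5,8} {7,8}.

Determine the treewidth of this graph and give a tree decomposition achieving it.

Treewidth 2.
One such decomposition:
Bags: B1 = {1, 2, 6}  B2 = {2, 3, 6}  B3 = {1, 2, 5}  B4 = {1, 4, 5}  B5 = {2, 5, 8}  B6 = {2, 7, 8}
Tree: B1–B2, B1–B3, B3–B4, B3–B5, B5–B6

Each bag holds 3 vertices, so the decomposition has width 2, which upper-bounds the treewidth. For the lower bound, the 3 vertices {2, 5, 8} are pairwise adjacent, and any tree decomposition puts a clique entirely inside one bag — forcing width ≥ 2. Therefore the treewidth is 2.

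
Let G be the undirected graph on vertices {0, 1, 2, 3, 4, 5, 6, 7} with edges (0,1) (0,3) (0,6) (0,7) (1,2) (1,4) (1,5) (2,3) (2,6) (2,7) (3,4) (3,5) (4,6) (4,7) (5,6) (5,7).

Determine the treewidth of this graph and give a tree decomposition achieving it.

Treewidth 4.
Bags: B1 = {1, 2, 3, 6, 7}  B2 = {0, 1, 3, 6, 7}  B3 = {1, 3, 5, 6, 7}  B4 = {1, 3, 4, 6, 7}
Tree: B1–B2, B2–B3, B3–B4

The largest bag has 5 vertices, giving width 4; this decomposition certifies tw(G) ≤ 4. For the lower bound: the 5 vertex sets {2,7}, {0,6}, {3,5}, {1}, {4} are disjoint, each induces a connected subgraph, and every pair is joined by at least one edge of G. Contracting each set to a single vertex therefore yields K_{5} as a minor, and since treewidth is minor-monotone, tw(G) ≥ tw(K_{5}) = 4. Hence tw(G) = 4 exactly.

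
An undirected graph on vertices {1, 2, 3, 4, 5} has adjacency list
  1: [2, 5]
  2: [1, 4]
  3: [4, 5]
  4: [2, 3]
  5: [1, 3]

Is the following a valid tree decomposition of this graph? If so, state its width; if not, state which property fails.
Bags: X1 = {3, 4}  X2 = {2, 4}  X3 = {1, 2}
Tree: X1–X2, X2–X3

No — vertex 5 appears in no bag.

A tree decomposition must satisfy three properties: every vertex lies in some bag; for every edge, both endpoints lie together in some bag; and for every vertex, the bags containing it form a connected subtree. Here vertex 5 appears in no bag, so the decomposition is invalid.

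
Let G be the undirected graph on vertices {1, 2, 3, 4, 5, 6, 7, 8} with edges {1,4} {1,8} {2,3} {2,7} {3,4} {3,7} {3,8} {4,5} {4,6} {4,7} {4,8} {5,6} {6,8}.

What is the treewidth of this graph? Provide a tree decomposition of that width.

Treewidth 2.
One optimal decomposition is:
Bags: B1 = {3, 4, 7}  B2 = {3, 4, 8}  B3 = {4, 6, 8}  B4 = {1, 4, 8}  B5 = {4, 5, 6}  B6 = {2, 3, 7}
Tree: B1–B2, B2–B3, B2–B4, B3–B5, B1–B6

Each bag holds 3 vertices, so the decomposition has width 2, which upper-bounds the treewidth. For the lower bound, the 3 vertices {2, 3, 7} are pairwise adjacent, and any tree decomposition puts a clique entirely inside one bag — forcing width ≥ 2. The upper and lower bounds meet at 2, so that is the treewidth.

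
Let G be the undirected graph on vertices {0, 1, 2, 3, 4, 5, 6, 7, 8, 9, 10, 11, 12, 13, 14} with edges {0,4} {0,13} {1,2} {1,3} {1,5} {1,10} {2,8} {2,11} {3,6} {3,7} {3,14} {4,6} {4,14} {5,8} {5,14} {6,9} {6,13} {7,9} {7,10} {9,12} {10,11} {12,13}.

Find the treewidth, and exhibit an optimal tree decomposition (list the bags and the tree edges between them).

Treewidth 3.
One optimal decomposition is:
Bags: B1 = {2, 8, 10, 11}  B2 = {1, 2, 8, 10}  B3 = {1, 5, 8, 10}  B4 = {1, 5, 7, 10}  B5 = {1, 3, 5, 7}  B6 = {3, 5, 7, 14}  B7 = {3, 7, 9, 14}  B8 = {3, 6, 9, 14}  B9 = {4, 6, 9, 14}  B10 = {4, 6, 9, 12}  B11 = {4, 6, 12, 13}  B12 = {0, 4, 12, 13}
Tree: B1–B2, B2–B3, B3–B4, B4–B5, B5–B6, B6–B7, B7–B8, B8–B9, B9–B10, B10–B11, B11–B12

Every bag has size at most 4, so the width is 4 − 1 = 3 and tw(G) ≤ 3. For the lower bound: the 4 vertex sets {2,8,11}, {10}, {1}, {3,5,7,14} are disjoint, each induces a connected subgraph, and every pair is joined by at least one edge of G. Contracting each set to a single vertex therefore yields K_{4} as a minor, and since treewidth is minor-monotone, tw(G) ≥ tw(K_{4}) = 3. Hence tw(G) = 3 exactly.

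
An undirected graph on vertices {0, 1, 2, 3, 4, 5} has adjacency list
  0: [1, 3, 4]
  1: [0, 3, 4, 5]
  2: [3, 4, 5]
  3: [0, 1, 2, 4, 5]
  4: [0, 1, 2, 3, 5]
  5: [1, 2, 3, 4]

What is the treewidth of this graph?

A width-3 tree decomposition is:
Bags: B1 = {2, 3, 4, 5}  B2 = {1, 3, 4, 5}  B3 = {0, 1, 3, 4}
Tree: B1–B2, B2–B3
Each bag holds 4 vertices, so the decomposition has width 3, which upper-bounds the treewidth. Conversely, {0, 1, 3, 4} is a clique of size 4, and the vertices of any clique must share a bag in every tree decomposition; so some bag has ≥ 4 vertices and tw(G) ≥ 3. Hence tw(G) = 3 exactly.

3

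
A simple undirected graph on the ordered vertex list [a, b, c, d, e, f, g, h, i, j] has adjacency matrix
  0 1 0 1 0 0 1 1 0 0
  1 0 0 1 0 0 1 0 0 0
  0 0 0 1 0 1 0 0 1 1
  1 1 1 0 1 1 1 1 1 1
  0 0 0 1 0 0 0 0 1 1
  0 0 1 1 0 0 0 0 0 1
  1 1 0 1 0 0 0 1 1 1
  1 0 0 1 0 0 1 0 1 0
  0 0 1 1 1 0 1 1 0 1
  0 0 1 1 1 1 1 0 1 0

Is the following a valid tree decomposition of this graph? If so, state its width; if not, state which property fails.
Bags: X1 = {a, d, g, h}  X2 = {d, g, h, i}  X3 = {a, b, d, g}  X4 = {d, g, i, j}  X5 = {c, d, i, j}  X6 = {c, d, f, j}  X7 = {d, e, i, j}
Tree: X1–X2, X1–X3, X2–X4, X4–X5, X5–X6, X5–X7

Vertex coverage: the bags together contain {a, b, c, d, e, f, g, h, i, j}, the full vertex set. Edge coverage: each edge of G has both endpoints in at least one bag. Running intersection: for every vertex, the bags containing it form a connected subtree. All three properties hold, so this is a valid tree decomposition of width max|bag| − 1 = 3, and hence tw(G) ≤ 3.

Yes; width 3.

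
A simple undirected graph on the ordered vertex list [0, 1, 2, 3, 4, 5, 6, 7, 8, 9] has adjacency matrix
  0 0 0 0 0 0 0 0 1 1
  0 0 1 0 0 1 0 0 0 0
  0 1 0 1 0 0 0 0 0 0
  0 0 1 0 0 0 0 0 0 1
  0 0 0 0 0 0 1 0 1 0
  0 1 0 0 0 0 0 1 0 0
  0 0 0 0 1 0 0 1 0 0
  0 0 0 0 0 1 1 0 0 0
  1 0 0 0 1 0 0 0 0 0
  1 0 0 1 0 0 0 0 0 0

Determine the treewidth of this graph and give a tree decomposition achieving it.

Treewidth 2.
One optimal decomposition is:
Bags: B1 = {0, 4, 8}  B2 = {0, 4, 6}  B3 = {0, 6, 7}  B4 = {0, 5, 7}  B5 = {0, 1, 5}  B6 = {0, 1, 2}  B7 = {0, 2, 3}  B8 = {0, 3, 9}
Tree: B1–B2, B2–B3, B3–B4, B4–B5, B5–B6, B6–B7, B7–B8

The largest bag has 3 vertices, giving width 2; this decomposition certifies tw(G) ≤ 2. For the lower bound, G contains the cycle 0–8–4–6–7–5–1–2–3–9–0, so G is not a forest; only forests have treewidth ≤ 1, hence tw(G) ≥ 2. The upper and lower bounds meet at 2, so that is the treewidth.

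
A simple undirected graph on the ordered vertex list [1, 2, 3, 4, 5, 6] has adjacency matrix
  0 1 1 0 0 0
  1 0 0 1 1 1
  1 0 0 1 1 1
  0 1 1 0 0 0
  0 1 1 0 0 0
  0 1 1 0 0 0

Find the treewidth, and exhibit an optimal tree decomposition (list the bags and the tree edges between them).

Each bag holds 3 vertices, so the decomposition has width 2, which upper-bounds the treewidth. For the lower bound, G contains the cycle 2–1–3–5–2, so G is not a forest; only forests have treewidth ≤ 1, hence tw(G) ≥ 2. Therefore the treewidth is 2.

Treewidth 2.
Bags: B1 = {1, 2, 3}  B2 = {2, 3, 5}  B3 = {2, 3, 6}  B4 = {2, 3, 4}
Tree: B1–B2, B2–B3, B3–B4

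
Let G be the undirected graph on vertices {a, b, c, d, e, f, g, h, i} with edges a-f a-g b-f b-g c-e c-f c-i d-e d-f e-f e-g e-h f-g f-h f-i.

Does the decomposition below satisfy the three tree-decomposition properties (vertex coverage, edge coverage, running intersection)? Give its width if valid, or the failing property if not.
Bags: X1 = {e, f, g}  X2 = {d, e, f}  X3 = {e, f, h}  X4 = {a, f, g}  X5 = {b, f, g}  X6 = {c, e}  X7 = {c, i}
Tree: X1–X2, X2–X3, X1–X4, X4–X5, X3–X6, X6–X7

A tree decomposition must satisfy three properties: every vertex lies in some bag; for every edge, both endpoints lie together in some bag; and for every vertex, the bags containing it form a connected subtree. Here edge (f,c) lies in no bag, so the decomposition is invalid.

No — edge (f,c) lies in no bag.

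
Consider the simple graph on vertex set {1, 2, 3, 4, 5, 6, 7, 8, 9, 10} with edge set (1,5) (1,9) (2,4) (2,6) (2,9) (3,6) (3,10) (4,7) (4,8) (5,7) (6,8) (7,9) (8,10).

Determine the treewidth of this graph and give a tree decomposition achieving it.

The largest bag has 3 vertices, giving width 2; this decomposition certifies tw(G) ≤ 2. The edges 10–3–6–8–10 form a cycle, so G is not a tree and its treewidth is at least 2. Hence tw(G) = 2 exactly.

Treewidth 2.
One optimal decomposition is:
Bags: B1 = {3, 8, 10}  B2 = {3, 6, 8}  B3 = {4, 6, 8}  B4 = {2, 4, 6}  B5 = {2, 4, 7}  B6 = {2, 7, 9}  B7 = {5, 7, 9}  B8 = {1, 5, 9}
Tree: B1–B2, B2–B3, B3–B4, B4–B5, B5–B6, B6–B7, B7–B8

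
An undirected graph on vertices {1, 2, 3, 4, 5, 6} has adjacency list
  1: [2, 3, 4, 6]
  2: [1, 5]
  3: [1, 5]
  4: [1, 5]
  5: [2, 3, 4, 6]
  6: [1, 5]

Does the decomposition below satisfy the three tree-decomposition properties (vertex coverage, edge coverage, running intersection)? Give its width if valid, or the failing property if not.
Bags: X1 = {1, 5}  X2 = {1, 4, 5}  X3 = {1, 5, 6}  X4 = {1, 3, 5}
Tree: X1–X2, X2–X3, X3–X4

A tree decomposition must satisfy three properties: every vertex lies in some bag; for every edge, both endpoints lie together in some bag; and for every vertex, the bags containing it form a connected subtree. Here vertex 2 appears in no bag, so the decomposition is invalid.

No — vertex 2 appears in no bag.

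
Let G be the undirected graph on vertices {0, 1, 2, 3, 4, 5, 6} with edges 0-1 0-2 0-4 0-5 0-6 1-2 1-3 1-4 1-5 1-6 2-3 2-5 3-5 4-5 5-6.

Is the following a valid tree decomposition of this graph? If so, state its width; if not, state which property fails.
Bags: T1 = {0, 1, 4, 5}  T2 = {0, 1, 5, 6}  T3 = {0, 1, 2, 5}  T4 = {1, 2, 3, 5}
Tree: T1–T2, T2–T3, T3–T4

Every vertex of G appears in some bag (union = {0, 1, 2, 3, 4, 5, 6}); every edge is covered by a bag; and for each vertex v the set of bags containing v is connected in the bag tree. The decomposition is therefore valid. The largest bag has 4 vertices, so the width is 3.

Yes; width 3.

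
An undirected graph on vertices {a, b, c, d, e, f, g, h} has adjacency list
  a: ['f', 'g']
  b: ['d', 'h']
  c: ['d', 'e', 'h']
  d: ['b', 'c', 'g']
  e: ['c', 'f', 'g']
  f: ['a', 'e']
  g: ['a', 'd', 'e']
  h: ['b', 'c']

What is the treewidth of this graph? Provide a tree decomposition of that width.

The largest bag has 3 vertices, giving width 2; this decomposition certifies tw(G) ≤ 2. For the lower bound, G contains the cycle h–b–d–c–h, so G is not a forest; only forests have treewidth ≤ 1, hence tw(G) ≥ 2. Combining the bounds, tw(G) = 2.

Treewidth 2.
One optimal decomposition is:
Bags: B1 = {b, c, h}  B2 = {b, c, d}  B3 = {c, d, e}  B4 = {d, e, g}  B5 = {e, f, g}  B6 = {a, f, g}
Tree: B1–B2, B2–B3, B3–B4, B4–B5, B5–B6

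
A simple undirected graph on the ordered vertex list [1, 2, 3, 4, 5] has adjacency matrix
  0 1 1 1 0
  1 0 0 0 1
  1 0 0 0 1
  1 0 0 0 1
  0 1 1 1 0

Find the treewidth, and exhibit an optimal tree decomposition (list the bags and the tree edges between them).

Treewidth 2.
One optimal decomposition is:
Bags: B1 = {1, 4, 5}  B2 = {1, 3, 5}  B3 = {1, 2, 5}
Tree: B1–B2, B2–B3

Each bag holds 3 vertices, so the decomposition has width 2, which upper-bounds the treewidth. For the lower bound, G contains the cycle 5–4–1–3–5, so G is not a forest; only forests have treewidth ≤ 1, hence tw(G) ≥ 2. The upper and lower bounds meet at 2, so that is the treewidth.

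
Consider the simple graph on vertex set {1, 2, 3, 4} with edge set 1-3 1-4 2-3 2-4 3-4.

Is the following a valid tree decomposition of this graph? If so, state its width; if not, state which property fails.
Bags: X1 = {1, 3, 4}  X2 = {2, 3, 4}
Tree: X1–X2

Yes; width 2.

Every vertex of G appears in some bag (union = {1, 2, 3, 4}); every edge is covered by a bag; and for each vertex v the set of bags containing v is connected in the bag tree. The decomposition is therefore valid. The largest bag has 3 vertices, so the width is 2.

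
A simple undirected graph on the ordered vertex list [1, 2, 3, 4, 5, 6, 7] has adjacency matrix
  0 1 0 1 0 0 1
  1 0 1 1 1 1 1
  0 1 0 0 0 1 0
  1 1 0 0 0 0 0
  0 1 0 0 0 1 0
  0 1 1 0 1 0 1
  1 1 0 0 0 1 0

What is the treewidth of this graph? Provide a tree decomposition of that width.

Each bag holds 3 vertices, so the decomposition has width 2, which upper-bounds the treewidth. On the other hand G contains the 3-clique {1, 2, 4}. A clique must lie in a single bag of any decomposition, so no decomposition can have width below 2. Combining the bounds, tw(G) = 2.

Treewidth 2.
One such decomposition:
Bags: B1 = {2, 6, 7}  B2 = {2, 3, 6}  B3 = {2, 5, 6}  B4 = {1, 2, 7}  B5 = {1, 2, 4}
Tree: B1–B2, B1–B3, B1–B4, B4–B5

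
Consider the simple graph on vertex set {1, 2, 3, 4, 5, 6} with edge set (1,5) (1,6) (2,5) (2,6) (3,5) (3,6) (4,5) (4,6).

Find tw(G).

2

A width-2 tree decomposition is:
Bags: B1 = {2, 5, 6}  B2 = {1, 5, 6}  B3 = {4, 5, 6}  B4 = {3, 5, 6}
Tree: B1–B2, B2–B3, B3–B4
Each bag holds 3 vertices, so the decomposition has width 2, which upper-bounds the treewidth. For the lower bound, G contains the cycle 5–2–6–1–5, so G is not a forest; only forests have treewidth ≤ 1, hence tw(G) ≥ 2. The upper and lower bounds meet at 2, so that is the treewidth.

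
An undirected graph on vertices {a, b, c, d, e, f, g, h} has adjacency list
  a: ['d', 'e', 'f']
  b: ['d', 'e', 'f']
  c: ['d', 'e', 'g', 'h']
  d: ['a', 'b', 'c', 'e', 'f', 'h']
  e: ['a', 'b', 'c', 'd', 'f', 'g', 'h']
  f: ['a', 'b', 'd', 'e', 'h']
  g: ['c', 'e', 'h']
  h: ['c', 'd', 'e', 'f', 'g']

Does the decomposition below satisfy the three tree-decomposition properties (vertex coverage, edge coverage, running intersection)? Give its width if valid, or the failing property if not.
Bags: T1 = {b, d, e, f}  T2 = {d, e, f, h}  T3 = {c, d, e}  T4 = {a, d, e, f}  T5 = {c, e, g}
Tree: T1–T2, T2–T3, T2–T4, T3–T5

No — edge (h,c) lies in no bag.

A tree decomposition must satisfy three properties: every vertex lies in some bag; for every edge, both endpoints lie together in some bag; and for every vertex, the bags containing it form a connected subtree. Here edge (h,c) lies in no bag, so the decomposition is invalid.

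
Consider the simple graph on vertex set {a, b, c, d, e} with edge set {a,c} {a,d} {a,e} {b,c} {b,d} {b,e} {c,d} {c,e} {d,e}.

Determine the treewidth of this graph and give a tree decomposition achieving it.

Treewidth 3.
One optimal decomposition is:
Bags: B1 = {a, c, d, e}  B2 = {b, c, d, e}
Tree: B1–B2

Every bag has size at most 4, so the width is 4 − 1 = 3 and tw(G) ≤ 3. On the other hand G contains the 4-clique {a, c, d, e}. A clique must lie in a single bag of any decomposition, so no decomposition can have width below 3. Therefore the treewidth is 3.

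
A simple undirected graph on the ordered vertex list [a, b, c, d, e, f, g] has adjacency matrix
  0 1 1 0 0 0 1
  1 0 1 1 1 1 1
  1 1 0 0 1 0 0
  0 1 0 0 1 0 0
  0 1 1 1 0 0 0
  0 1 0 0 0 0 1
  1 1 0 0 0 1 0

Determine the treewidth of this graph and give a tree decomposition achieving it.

Treewidth 2.
One such decomposition:
Bags: B1 = {b, c, e}  B2 = {a, b, c}  B3 = {b, d, e}  B4 = {a, b, g}  B5 = {b, f, g}
Tree: B1–B2, B1–B3, B2–B4, B4–B5

The largest bag has 3 vertices, giving width 2; this decomposition certifies tw(G) ≤ 2. Conversely, {b, d, e} is a clique of size 3, and the vertices of any clique must share a bag in every tree decomposition; so some bag has ≥ 3 vertices and tw(G) ≥ 2. The upper and lower bounds meet at 2, so that is the treewidth.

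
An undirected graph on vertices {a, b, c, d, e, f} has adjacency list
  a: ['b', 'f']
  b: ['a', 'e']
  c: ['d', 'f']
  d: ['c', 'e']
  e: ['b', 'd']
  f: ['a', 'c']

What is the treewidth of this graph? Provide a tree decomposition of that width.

Each bag holds 3 vertices, so the decomposition has width 2, which upper-bounds the treewidth. The edges e–b–a–f–c–d–e form a cycle, so G is not a tree and its treewidth is at least 2. The upper and lower bounds meet at 2, so that is the treewidth.

Treewidth 2.
One optimal decomposition is:
Bags: B1 = {a, b, e}  B2 = {a, e, f}  B3 = {c, e, f}  B4 = {c, d, e}
Tree: B1–B2, B2–B3, B3–B4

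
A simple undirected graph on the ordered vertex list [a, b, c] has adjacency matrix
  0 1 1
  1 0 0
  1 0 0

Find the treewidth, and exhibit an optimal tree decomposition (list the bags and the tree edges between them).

Treewidth 1.
Bags: B1 = {a, b}  B2 = {a, c}
Tree: B1–B2

Every bag has size at most 2, so the width is 2 − 1 = 1 and tw(G) ≤ 1. Any graph with an edge has treewidth ≥ 1, and G has the edge b–a. The upper and lower bounds meet at 1, so that is the treewidth.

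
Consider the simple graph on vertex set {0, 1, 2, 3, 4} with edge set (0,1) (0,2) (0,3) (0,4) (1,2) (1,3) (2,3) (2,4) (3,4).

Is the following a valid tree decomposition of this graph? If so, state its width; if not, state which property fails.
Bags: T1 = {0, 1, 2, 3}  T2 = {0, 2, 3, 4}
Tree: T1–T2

Every vertex of G appears in some bag (union = {0, 1, 2, 3, 4}); every edge is covered by a bag; and for each vertex v the set of bags containing v is connected in the bag tree. The decomposition is therefore valid. The largest bag has 4 vertices, so the width is 3.

Yes; width 3.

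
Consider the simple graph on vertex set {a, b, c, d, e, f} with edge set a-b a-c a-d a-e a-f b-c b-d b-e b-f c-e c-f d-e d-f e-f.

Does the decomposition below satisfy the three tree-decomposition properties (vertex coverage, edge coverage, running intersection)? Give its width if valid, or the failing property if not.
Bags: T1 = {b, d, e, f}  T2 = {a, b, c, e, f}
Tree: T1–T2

No — edge (a,d) lies in no bag.

A tree decomposition must satisfy three properties: every vertex lies in some bag; for every edge, both endpoints lie together in some bag; and for every vertex, the bags containing it form a connected subtree. Here edge (a,d) lies in no bag, so the decomposition is invalid.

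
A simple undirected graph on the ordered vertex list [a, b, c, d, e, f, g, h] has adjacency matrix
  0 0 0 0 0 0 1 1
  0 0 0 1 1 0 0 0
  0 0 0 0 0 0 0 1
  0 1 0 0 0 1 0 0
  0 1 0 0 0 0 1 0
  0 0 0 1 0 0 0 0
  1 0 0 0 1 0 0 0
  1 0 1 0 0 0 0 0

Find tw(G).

A width-1 tree decomposition is:
Bags: B1 = {c, h}  B2 = {a, h}  B3 = {a, g}  B4 = {e, g}  B5 = {b, e}  B6 = {b, d}  B7 = {d, f}
Tree: B1–B2, B2–B3, B3–B4, B4–B5, B5–B6, B6–B7
The largest bag has 2 vertices, giving width 1; this decomposition certifies tw(G) ≤ 1. Any graph with an edge has treewidth ≥ 1, and G has the edge c–h. Combining the bounds, tw(G) = 1.

1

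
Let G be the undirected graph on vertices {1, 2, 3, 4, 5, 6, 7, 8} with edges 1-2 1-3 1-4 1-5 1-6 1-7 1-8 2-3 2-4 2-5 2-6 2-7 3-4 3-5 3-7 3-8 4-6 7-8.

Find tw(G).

A width-3 tree decomposition is:
Bags: B1 = {1, 2, 3, 7}  B2 = {1, 3, 7, 8}  B3 = {1, 2, 3, 4}  B4 = {1, 2, 3, 5}  B5 = {1, 2, 4, 6}
Tree: B1–B2, B1–B3, B1–B4, B3–B5
Each bag holds 4 vertices, so the decomposition has width 3, which upper-bounds the treewidth. Conversely, {1, 3, 7, 8} is a clique of size 4, and the vertices of any clique must share a bag in every tree decomposition; so some bag has ≥ 4 vertices and tw(G) ≥ 3. Combining the bounds, tw(G) = 3.

3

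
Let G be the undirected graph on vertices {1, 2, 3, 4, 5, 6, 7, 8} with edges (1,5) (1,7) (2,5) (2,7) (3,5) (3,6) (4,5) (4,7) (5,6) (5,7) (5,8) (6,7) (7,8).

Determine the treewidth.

A width-2 tree decomposition is:
Bags: B1 = {3, 5, 6}  B2 = {5, 6, 7}  B3 = {1, 5, 7}  B4 = {2, 5, 7}  B5 = {5, 7, 8}  B6 = {4, 5, 7}
Tree: B1–B2, B2–B3, B2–B4, B3–B5, B4–B6
Each bag holds 3 vertices, so the decomposition has width 2, which upper-bounds the treewidth. For the lower bound, the 3 vertices {3, 5, 6} are pairwise adjacent, and any tree decomposition puts a clique entirely inside one bag — forcing width ≥ 2. Hence tw(G) = 2 exactly.

2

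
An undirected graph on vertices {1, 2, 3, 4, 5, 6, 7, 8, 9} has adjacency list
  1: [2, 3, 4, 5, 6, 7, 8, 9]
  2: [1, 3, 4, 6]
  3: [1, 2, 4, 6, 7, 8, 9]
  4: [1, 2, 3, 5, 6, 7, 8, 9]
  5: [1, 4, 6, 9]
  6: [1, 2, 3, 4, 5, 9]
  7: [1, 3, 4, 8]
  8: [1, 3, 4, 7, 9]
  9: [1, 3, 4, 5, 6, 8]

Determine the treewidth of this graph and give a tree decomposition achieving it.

Every bag has size at most 5, so the width is 5 − 1 = 4 and tw(G) ≤ 4. For the lower bound, the 5 vertices {1, 3, 4, 8, 9} are pairwise adjacent, and any tree decomposition puts a clique entirely inside one bag — forcing width ≥ 4. Therefore the treewidth is 4.

Treewidth 4.
One optimal decomposition is:
Bags: B1 = {1, 3, 4, 6, 9}  B2 = {1, 3, 4, 8, 9}  B3 = {1, 3, 4, 7, 8}  B4 = {1, 2, 3, 4, 6}  B5 = {1, 4, 5, 6, 9}
Tree: B1–B2, B2–B3, B1–B4, B1–B5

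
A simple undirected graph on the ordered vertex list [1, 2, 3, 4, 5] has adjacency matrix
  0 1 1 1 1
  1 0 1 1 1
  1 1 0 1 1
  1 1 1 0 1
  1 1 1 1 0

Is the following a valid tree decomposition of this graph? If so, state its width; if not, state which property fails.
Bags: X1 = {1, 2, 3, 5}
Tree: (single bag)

A tree decomposition must satisfy three properties: every vertex lies in some bag; for every edge, both endpoints lie together in some bag; and for every vertex, the bags containing it form a connected subtree. Here vertex 4 appears in no bag, so the decomposition is invalid.

No — vertex 4 appears in no bag.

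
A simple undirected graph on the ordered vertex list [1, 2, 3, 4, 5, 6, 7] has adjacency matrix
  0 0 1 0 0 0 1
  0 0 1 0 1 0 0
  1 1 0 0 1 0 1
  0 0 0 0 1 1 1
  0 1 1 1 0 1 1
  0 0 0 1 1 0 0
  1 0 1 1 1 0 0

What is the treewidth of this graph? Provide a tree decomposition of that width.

Every bag has size at most 3, so the width is 3 − 1 = 2 and tw(G) ≤ 2. On the other hand G contains the 3-clique {1, 3, 7}. A clique must lie in a single bag of any decomposition, so no decomposition can have width below 2. The upper and lower bounds meet at 2, so that is the treewidth.

Treewidth 2.
One optimal decomposition is:
Bags: B1 = {3, 5, 7}  B2 = {2, 3, 5}  B3 = {4, 5, 7}  B4 = {1, 3, 7}  B5 = {4, 5, 6}
Tree: B1–B2, B1–B3, B1–B4, B3–B5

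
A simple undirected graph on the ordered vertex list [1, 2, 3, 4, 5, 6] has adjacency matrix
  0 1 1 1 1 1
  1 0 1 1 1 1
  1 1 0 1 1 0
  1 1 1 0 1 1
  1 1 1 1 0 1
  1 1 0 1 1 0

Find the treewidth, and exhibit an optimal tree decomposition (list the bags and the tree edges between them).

Treewidth 4.
One optimal decomposition is:
Bags: B1 = {1, 2, 4, 5, 6}  B2 = {1, 2, 3, 4, 5}
Tree: B1–B2

Each bag holds 5 vertices, so the decomposition has width 4, which upper-bounds the treewidth. On the other hand G contains the 5-clique {1, 2, 3, 4, 5}. A clique must lie in a single bag of any decomposition, so no decomposition can have width below 4. The upper and lower bounds meet at 4, so that is the treewidth.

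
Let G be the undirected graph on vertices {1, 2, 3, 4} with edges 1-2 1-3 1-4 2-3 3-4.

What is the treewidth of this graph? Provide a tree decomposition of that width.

Treewidth 2.
One optimal decomposition is:
Bags: B1 = {1, 3, 4}  B2 = {1, 2, 3}
Tree: B1–B2

The largest bag has 3 vertices, giving width 2; this decomposition certifies tw(G) ≤ 2. On the other hand G contains the 3-clique {1, 2, 3}. A clique must lie in a single bag of any decomposition, so no decomposition can have width below 2. Hence tw(G) = 2 exactly.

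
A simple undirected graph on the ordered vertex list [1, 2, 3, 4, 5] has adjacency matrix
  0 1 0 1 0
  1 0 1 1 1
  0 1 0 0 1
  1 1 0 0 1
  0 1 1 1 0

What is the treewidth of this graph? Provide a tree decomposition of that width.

Treewidth 2.
Bags: B1 = {2, 4, 5}  B2 = {1, 2, 4}  B3 = {2, 3, 5}
Tree: B1–B2, B1–B3

The largest bag has 3 vertices, giving width 2; this decomposition certifies tw(G) ≤ 2. For the lower bound, the 3 vertices {2, 3, 5} are pairwise adjacent, and any tree decomposition puts a clique entirely inside one bag — forcing width ≥ 2. Combining the bounds, tw(G) = 2.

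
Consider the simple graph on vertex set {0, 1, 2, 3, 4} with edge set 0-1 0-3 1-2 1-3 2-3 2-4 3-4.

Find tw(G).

A width-2 tree decomposition is:
Bags: B1 = {1, 2, 3}  B2 = {2, 3, 4}  B3 = {0, 1, 3}
Tree: B1–B2, B1–B3
Every bag has size at most 3, so the width is 3 − 1 = 2 and tw(G) ≤ 2. Conversely, {0, 1, 3} is a clique of size 3, and the vertices of any clique must share a bag in every tree decomposition; so some bag has ≥ 3 vertices and tw(G) ≥ 2. Therefore the treewidth is 2.

2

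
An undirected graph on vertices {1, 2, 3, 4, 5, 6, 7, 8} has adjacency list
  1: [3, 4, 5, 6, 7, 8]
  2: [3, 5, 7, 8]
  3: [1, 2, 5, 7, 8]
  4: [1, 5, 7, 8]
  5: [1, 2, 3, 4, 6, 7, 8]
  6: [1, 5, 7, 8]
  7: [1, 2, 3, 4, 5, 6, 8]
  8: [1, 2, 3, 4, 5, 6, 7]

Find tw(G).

A width-4 tree decomposition is:
Bags: B1 = {1, 3, 5, 7, 8}  B2 = {1, 4, 5, 7, 8}  B3 = {1, 5, 6, 7, 8}  B4 = {2, 3, 5, 7, 8}
Tree: B1–B2, B2–B3, B1–B4
Every bag has size at most 5, so the width is 5 − 1 = 4 and tw(G) ≤ 4. On the other hand G contains the 5-clique {1, 3, 5, 7, 8}. A clique must lie in a single bag of any decomposition, so no decomposition can have width below 4. Therefore the treewidth is 4.

4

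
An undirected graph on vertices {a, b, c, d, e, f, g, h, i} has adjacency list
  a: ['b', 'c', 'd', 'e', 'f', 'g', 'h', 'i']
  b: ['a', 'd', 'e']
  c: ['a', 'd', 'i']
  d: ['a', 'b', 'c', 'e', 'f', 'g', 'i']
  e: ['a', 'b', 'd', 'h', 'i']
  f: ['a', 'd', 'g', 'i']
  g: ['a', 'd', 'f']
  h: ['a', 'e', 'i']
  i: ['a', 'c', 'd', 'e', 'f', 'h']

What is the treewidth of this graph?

A width-3 tree decomposition is:
Bags: B1 = {a, c, d, i}  B2 = {a, d, f, i}  B3 = {a, d, e, i}  B4 = {a, b, d, e}  B5 = {a, e, h, i}  B6 = {a, d, f, g}
Tree: B1–B2, B2–B3, B3–B4, B3–B5, B2–B6
Each bag holds 4 vertices, so the decomposition has width 3, which upper-bounds the treewidth. Conversely, {a, d, f, g} is a clique of size 4, and the vertices of any clique must share a bag in every tree decomposition; so some bag has ≥ 4 vertices and tw(G) ≥ 3. Hence tw(G) = 3 exactly.

3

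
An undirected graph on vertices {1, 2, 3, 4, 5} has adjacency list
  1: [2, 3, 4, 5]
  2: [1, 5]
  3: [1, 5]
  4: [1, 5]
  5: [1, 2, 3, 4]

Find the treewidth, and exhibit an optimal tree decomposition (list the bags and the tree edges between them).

Every bag has size at most 3, so the width is 3 − 1 = 2 and tw(G) ≤ 2. Conversely, {1, 2, 5} is a clique of size 3, and the vertices of any clique must share a bag in every tree decomposition; so some bag has ≥ 3 vertices and tw(G) ≥ 2. Hence tw(G) = 2 exactly.

Treewidth 2.
One such decomposition:
Bags: B1 = {1, 3, 5}  B2 = {1, 4, 5}  B3 = {1, 2, 5}
Tree: B1–B2, B2–B3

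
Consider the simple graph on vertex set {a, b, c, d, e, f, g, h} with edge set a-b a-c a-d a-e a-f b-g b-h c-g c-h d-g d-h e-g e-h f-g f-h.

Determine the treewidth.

A width-3 tree decomposition is:
Bags: B1 = {a, b, g, h}  B2 = {a, e, g, h}  B3 = {a, c, g, h}  B4 = {a, f, g, h}  B5 = {a, d, g, h}
Tree: B1–B2, B2–B3, B3–B4, B4–B5
Every bag has size at most 4, so the width is 4 − 1 = 3 and tw(G) ≤ 3. For the lower bound: the 4 vertex sets {b,h}, {e,g}, {a}, {c} are disjoint, each induces a connected subgraph, and every pair is joined by at least one edge of G. Contracting each set to a single vertex therefore yields K_{4} as a minor, and since treewidth is minor-monotone, tw(G) ≥ tw(K_{4}) = 3. Therefore the treewidth is 3.

3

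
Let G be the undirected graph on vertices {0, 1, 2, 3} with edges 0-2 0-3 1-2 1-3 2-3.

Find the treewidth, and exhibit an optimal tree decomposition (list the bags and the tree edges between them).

Treewidth 2.
Bags: B1 = {0, 2, 3}  B2 = {1, 2, 3}
Tree: B1–B2

The largest bag has 3 vertices, giving width 2; this decomposition certifies tw(G) ≤ 2. On the other hand G contains the 3-clique {0, 2, 3}. A clique must lie in a single bag of any decomposition, so no decomposition can have width below 2. Combining the bounds, tw(G) = 2.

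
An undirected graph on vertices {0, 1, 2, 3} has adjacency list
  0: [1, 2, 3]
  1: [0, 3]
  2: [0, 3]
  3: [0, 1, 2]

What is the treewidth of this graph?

2

A width-2 tree decomposition is:
Bags: B1 = {0, 2, 3}  B2 = {0, 1, 3}
Tree: B1–B2
Each bag holds 3 vertices, so the decomposition has width 2, which upper-bounds the treewidth. On the other hand G contains the 3-clique {0, 1, 3}. A clique must lie in a single bag of any decomposition, so no decomposition can have width below 2. Therefore the treewidth is 2.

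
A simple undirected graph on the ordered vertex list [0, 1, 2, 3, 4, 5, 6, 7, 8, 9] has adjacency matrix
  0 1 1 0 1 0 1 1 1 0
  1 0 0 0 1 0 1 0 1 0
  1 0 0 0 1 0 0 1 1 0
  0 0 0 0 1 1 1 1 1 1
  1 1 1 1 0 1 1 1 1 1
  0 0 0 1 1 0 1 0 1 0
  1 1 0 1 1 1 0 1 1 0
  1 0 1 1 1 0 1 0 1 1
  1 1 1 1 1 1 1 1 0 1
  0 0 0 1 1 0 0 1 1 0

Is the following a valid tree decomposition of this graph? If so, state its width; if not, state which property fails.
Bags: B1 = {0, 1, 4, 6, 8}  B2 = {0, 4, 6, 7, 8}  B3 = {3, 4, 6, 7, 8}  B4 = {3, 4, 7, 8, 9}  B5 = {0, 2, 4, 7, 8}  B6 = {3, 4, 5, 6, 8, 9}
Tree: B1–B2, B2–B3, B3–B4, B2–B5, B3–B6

A tree decomposition must satisfy three properties: every vertex lies in some bag; for every edge, both endpoints lie together in some bag; and for every vertex, the bags containing it form a connected subtree. Here bags containing vertex 9 are not connected in the tree, so the decomposition is invalid.

No — bags containing vertex 9 are not connected in the tree.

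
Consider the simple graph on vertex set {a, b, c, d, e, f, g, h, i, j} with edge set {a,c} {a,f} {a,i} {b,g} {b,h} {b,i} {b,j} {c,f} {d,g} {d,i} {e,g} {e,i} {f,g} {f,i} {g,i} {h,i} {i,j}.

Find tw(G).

2

A width-2 tree decomposition is:
Bags: B1 = {d, g, i}  B2 = {f, g, i}  B3 = {b, g, i}  B4 = {b, i, j}  B5 = {a, f, i}  B6 = {b, h, i}  B7 = {e, g, i}  B8 = {a, c, f}
Tree: B1–B2, B1–B3, B3–B4, B2–B5, B3–B6, B2–B7, B5–B8
Every bag has size at most 3, so the width is 3 − 1 = 2 and tw(G) ≤ 2. For the lower bound, the 3 vertices {a, c, f} are pairwise adjacent, and any tree decomposition puts a clique entirely inside one bag — forcing width ≥ 2. Combining the bounds, tw(G) = 2.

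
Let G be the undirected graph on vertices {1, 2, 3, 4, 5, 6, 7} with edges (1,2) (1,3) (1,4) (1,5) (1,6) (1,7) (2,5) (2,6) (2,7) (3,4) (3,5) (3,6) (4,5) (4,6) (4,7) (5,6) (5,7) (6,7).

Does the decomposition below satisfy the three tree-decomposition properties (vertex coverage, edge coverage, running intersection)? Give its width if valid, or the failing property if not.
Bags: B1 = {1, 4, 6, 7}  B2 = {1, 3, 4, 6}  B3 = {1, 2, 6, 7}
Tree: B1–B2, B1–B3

No — vertex 5 appears in no bag.

A tree decomposition must satisfy three properties: every vertex lies in some bag; for every edge, both endpoints lie together in some bag; and for every vertex, the bags containing it form a connected subtree. Here vertex 5 appears in no bag, so the decomposition is invalid.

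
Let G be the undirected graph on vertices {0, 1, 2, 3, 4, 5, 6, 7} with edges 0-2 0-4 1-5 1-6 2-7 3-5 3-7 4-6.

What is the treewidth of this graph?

A width-2 tree decomposition is:
Bags: B1 = {0, 2, 7}  B2 = {0, 4, 7}  B3 = {4, 6, 7}  B4 = {1, 6, 7}  B5 = {1, 5, 7}  B6 = {3, 5, 7}
Tree: B1–B2, B2–B3, B3–B4, B4–B5, B5–B6
Every bag has size at most 3, so the width is 3 − 1 = 2 and tw(G) ≤ 2. The edges 7–2–0–4–6–1–5–3–7 form a cycle, so G is not a tree and its treewidth is at least 2. Therefore the treewidth is 2.

2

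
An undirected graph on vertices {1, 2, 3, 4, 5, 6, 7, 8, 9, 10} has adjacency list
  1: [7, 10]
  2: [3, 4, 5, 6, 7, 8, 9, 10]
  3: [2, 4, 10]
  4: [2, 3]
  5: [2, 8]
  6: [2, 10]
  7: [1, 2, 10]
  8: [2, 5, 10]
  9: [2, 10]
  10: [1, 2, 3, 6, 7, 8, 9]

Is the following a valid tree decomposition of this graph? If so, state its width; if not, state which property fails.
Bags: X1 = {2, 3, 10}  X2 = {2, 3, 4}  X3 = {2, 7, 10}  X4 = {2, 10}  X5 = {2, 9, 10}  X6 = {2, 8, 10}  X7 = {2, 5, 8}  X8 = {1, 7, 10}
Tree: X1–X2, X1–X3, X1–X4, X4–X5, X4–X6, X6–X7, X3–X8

A tree decomposition must satisfy three properties: every vertex lies in some bag; for every edge, both endpoints lie together in some bag; and for every vertex, the bags containing it form a connected subtree. Here vertex 6 appears in no bag, so the decomposition is invalid.

No — vertex 6 appears in no bag.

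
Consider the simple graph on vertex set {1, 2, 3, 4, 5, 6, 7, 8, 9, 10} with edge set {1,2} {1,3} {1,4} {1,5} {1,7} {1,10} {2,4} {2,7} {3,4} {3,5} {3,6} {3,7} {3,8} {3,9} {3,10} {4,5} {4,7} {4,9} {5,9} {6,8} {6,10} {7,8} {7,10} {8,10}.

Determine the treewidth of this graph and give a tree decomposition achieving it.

Every bag has size at most 4, so the width is 4 − 1 = 3 and tw(G) ≤ 3. For the lower bound, the 4 vertices {1, 2, 4, 7} are pairwise adjacent, and any tree decomposition puts a clique entirely inside one bag — forcing width ≥ 3. Hence tw(G) = 3 exactly.

Treewidth 3.
One such decomposition:
Bags: B1 = {1, 3, 4, 5}  B2 = {1, 3, 4, 7}  B3 = {1, 3, 7, 10}  B4 = {1, 2, 4, 7}  B5 = {3, 7, 8, 10}  B6 = {3, 4, 5, 9}  B7 = {3, 6, 8, 10}
Tree: B1–B2, B2–B3, B2–B4, B3–B5, B1–B6, B5–B7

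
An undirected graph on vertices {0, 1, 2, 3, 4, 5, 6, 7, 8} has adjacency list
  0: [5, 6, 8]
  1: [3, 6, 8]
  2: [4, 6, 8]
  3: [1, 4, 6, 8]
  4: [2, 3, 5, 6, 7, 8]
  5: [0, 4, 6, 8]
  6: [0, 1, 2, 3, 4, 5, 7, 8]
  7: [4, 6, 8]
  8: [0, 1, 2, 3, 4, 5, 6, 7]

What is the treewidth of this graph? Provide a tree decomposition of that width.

The largest bag has 4 vertices, giving width 3; this decomposition certifies tw(G) ≤ 3. For the lower bound, the 4 vertices {0, 5, 6, 8} are pairwise adjacent, and any tree decomposition puts a clique entirely inside one bag — forcing width ≥ 3. The upper and lower bounds meet at 3, so that is the treewidth.

Treewidth 3.
One such decomposition:
Bags: B1 = {4, 5, 6, 8}  B2 = {3, 4, 6, 8}  B3 = {0, 5, 6, 8}  B4 = {2, 4, 6, 8}  B5 = {4, 6, 7, 8}  B6 = {1, 3, 6, 8}
Tree: B1–B2, B1–B3, B2–B4, B1–B5, B2–B6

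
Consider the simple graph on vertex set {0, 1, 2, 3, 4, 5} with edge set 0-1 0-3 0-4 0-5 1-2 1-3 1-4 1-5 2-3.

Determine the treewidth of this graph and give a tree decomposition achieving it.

Treewidth 2.
One such decomposition:
Bags: B1 = {0, 1, 4}  B2 = {0, 1, 5}  B3 = {0, 1, 3}  B4 = {1, 2, 3}
Tree: B1–B2, B1–B3, B3–B4

Every bag has size at most 3, so the width is 3 − 1 = 2 and tw(G) ≤ 2. On the other hand G contains the 3-clique {0, 1, 3}. A clique must lie in a single bag of any decomposition, so no decomposition can have width below 2. Hence tw(G) = 2 exactly.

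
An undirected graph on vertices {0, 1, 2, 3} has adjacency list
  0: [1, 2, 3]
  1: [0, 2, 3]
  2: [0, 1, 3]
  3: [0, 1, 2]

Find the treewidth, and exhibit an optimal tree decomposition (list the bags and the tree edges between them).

Treewidth 3.
One optimal decomposition is:
Bags: B1 = {0, 1, 2, 3}
Tree: (single bag)

A single bag containing all 4 vertices is trivially a valid decomposition of width 3. On the other hand G contains the 4-clique {0, 1, 2, 3}. A clique must lie in a single bag of any decomposition, so no decomposition can have width below 3. Hence tw(G) = 3 exactly.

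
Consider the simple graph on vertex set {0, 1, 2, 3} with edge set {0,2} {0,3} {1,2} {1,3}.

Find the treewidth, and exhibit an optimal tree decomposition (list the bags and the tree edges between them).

Treewidth 2.
Bags: B1 = {0, 1, 3}  B2 = {0, 1, 2}
Tree: B1–B2

Every bag has size at most 3, so the width is 3 − 1 = 2 and tw(G) ≤ 2. For the lower bound, G contains the cycle 0–3–1–2–0, so G is not a forest; only forests have treewidth ≤ 1, hence tw(G) ≥ 2. Combining the bounds, tw(G) = 2.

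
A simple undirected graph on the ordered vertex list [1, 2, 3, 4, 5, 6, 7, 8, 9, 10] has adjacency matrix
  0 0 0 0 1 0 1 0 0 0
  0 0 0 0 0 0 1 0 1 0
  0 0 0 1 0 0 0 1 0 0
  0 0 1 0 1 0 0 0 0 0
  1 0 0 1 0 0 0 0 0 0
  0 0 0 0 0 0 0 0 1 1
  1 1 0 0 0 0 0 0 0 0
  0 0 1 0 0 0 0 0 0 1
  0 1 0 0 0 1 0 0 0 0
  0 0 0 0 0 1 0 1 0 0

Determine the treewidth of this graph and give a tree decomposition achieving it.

Treewidth 2.
Bags: B1 = {3, 4, 8}  B2 = {4, 8, 10}  B3 = {4, 6, 10}  B4 = {4, 6, 9}  B5 = {2, 4, 9}  B6 = {2, 4, 7}  B7 = {1, 4, 7}  B8 = {1, 4, 5}
Tree: B1–B2, B2–B3, B3–B4, B4–B5, B5–B6, B6–B7, B7–B8

Each bag holds 3 vertices, so the decomposition has width 2, which upper-bounds the treewidth. Since 4–3–8–10–6–9–2–7–1–5–4 is a cycle in G, G is not acyclic. Forests are exactly the graphs of treewidth ≤ 1, so tw(G) ≥ 2. Hence tw(G) = 2 exactly.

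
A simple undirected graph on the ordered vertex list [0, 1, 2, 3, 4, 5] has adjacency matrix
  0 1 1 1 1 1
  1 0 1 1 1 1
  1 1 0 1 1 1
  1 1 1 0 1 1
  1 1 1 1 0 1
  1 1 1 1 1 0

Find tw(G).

5

A width-5 tree decomposition is:
Bags: B1 = {0, 1, 2, 3, 4, 5}
Tree: (single bag)
With just one bag of size 6, the width is 6 − 1 = 5, so tw(G) ≤ 5. On the other hand G contains the 6-clique {0, 1, 2, 3, 4, 5}. A clique must lie in a single bag of any decomposition, so no decomposition can have width below 5. The upper and lower bounds meet at 5, so that is the treewidth.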